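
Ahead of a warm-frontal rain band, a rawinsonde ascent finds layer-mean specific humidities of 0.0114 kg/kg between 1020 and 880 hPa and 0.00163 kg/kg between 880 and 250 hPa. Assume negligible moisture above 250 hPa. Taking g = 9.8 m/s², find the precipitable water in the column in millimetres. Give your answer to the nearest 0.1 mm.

Precipitable water is the column-integrated vapour mass per unit area: PW = (1/g) Σ q̄ Δp, with q in kg/kg and Δp in Pa (1 kg/m² of water = 1 mm).
Layer 1020–880 hPa: Δp = 140 hPa = 14000 Pa, q̄ = 0.0114 kg/kg → 0.0114 × 14000 / 9.8 = 16.29 mm
Layer 880–250 hPa: Δp = 630 hPa = 63000 Pa, q̄ = 0.00163 kg/kg → 0.00163 × 63000 / 9.8 = 10.48 mm
PW = 16.29 + 10.48 = 26.77 ≈ 26.8 mm.

PW ≈ 26.8 mm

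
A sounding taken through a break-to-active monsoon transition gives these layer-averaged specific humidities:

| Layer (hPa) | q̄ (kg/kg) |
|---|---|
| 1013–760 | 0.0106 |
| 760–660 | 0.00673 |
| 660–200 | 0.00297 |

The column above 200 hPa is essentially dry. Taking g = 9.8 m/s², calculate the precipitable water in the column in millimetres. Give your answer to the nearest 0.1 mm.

PW ≈ 48.2 mm

Precipitable water is the column-integrated vapour mass per unit area: PW = (1/g) Σ q̄ Δp, with q in kg/kg and Δp in Pa (1 kg/m² of water = 1 mm).
Layer 1013–760 hPa: Δp = 253 hPa = 25300 Pa, q̄ = 0.0106 kg/kg → 0.0106 × 25300 / 9.8 = 27.37 mm
Layer 760–660 hPa: Δp = 100 hPa = 10000 Pa, q̄ = 0.00673 kg/kg → 0.00673 × 10000 / 9.8 = 6.87 mm
Layer 660–200 hPa: Δp = 460 hPa = 46000 Pa, q̄ = 0.00297 kg/kg → 0.00297 × 46000 / 9.8 = 13.94 mm
PW = 27.37 + 6.87 + 13.94 = 48.18 ≈ 48.2 mm.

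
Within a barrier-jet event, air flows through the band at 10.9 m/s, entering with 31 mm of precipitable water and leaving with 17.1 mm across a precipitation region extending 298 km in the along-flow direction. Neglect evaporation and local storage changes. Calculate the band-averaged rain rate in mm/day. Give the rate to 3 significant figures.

R ≈ 43.9 mm/day

Column moisture flux per unit crosswind length is F = V × PW.
Inflow: F_in = 10.9 × 31 = 337.9 mm·m/s
Outflow: F_out = 10.9 × 17.1 = 186.39 mm·m/s
Steady-state rate R = (F_in − F_out)/L = (337.9 − 186.39) / 298000 m = 5.084e-04 mm/s.
R = 5.084e-04 × 3600 × 24 = 43.9 mm/day.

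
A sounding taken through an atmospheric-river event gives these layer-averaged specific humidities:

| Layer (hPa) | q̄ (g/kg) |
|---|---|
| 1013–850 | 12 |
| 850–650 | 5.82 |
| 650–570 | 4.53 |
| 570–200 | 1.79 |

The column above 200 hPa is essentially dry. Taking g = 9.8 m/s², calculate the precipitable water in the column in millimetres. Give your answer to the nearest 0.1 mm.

Precipitable water is the column-integrated vapour mass per unit area: PW = (1/g) Σ q̄ Δp, with q in kg/kg and Δp in Pa (1 kg/m² of water = 1 mm).
Layer 1013–850 hPa: Δp = 163 hPa = 16300 Pa, q̄ = 0.012 kg/kg → 0.012 × 16300 / 9.8 = 19.96 mm
Layer 850–650 hPa: Δp = 200 hPa = 20000 Pa, q̄ = 0.00582 kg/kg → 0.00582 × 20000 / 9.8 = 11.88 mm
Layer 650–570 hPa: Δp = 80 hPa = 8000 Pa, q̄ = 0.00453 kg/kg → 0.00453 × 8000 / 9.8 = 3.70 mm
Layer 570–200 hPa: Δp = 370 hPa = 37000 Pa, q̄ = 0.00179 kg/kg → 0.00179 × 37000 / 9.8 = 6.76 mm
PW = 19.96 + 11.88 + 3.70 + 6.76 = 42.30 ≈ 42.3 mm.

PW ≈ 42.3 mm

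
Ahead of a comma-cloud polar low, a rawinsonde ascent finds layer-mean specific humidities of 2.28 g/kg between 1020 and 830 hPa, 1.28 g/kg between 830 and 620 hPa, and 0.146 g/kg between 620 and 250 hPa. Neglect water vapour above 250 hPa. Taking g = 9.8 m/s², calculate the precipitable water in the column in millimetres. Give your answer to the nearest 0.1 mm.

PW ≈ 7.7 mm

Precipitable water is the column-integrated vapour mass per unit area: PW = (1/g) Σ q̄ Δp, with q in kg/kg and Δp in Pa (1 kg/m² of water = 1 mm).
Layer 1020–830 hPa: Δp = 190 hPa = 19000 Pa, q̄ = 0.00228 kg/kg → 0.00228 × 19000 / 9.8 = 4.42 mm
Layer 830–620 hPa: Δp = 210 hPa = 21000 Pa, q̄ = 0.00128 kg/kg → 0.00128 × 21000 / 9.8 = 2.74 mm
Layer 620–250 hPa: Δp = 370 hPa = 37000 Pa, q̄ = 0.000146 kg/kg → 0.000146 × 37000 / 9.8 = 0.55 mm
PW = 4.42 + 2.74 + 0.55 = 7.71 ≈ 7.7 mm.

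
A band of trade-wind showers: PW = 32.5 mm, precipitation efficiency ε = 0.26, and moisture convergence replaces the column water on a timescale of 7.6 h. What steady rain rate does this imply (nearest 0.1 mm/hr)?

R ≈ 1.1 mm/hr

Each overturning extracts ε × PW = 0.26 × 32.5 = 8.45 mm.
Rate = ε·PW / τ = 8.45 / 7.6 h = 1.1 mm/hr.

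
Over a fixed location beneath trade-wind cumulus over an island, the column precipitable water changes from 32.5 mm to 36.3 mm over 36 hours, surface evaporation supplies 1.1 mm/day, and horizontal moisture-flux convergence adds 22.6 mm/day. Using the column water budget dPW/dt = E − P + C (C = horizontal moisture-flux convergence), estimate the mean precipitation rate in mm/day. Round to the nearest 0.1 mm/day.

P ≈ 21.2 mm/day

dPW/dt = (36.3 − 32.5) mm / (36/24 day) = +2.533 mm/day.
P = E + C − dPW/dt = 1.1 + (22.6) − (+2.533) = 21.2 mm/day.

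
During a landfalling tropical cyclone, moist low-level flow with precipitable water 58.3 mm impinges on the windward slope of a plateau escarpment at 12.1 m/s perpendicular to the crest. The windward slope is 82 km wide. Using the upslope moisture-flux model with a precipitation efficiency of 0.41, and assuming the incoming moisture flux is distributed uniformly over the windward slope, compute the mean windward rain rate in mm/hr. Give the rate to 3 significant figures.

Incoming column moisture flux per unit ridge length: F = V × PW = 12.1 × 58.3 = 705.43 mm·m/s.
Spread over the 82 km slope with efficiency ε = 0.41: R = ε·F/W = 0.41 × 705.43 / 82000 m = 3.527e-03 mm/s.
R = 3.527e-03 × 3600 = 12.7 mm/hr.

R ≈ 12.7 mm/hr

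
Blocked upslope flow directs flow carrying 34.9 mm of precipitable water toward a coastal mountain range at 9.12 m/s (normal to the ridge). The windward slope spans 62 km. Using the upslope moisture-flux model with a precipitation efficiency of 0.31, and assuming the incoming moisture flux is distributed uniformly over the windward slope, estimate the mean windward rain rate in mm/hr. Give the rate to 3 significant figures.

R ≈ 5.73 mm/hr

Incoming column moisture flux per unit ridge length: F = V × PW = 9.12 × 34.9 = 318.288 mm·m/s.
Spread over the 62 km slope with efficiency ε = 0.31: R = ε·F/W = 0.31 × 318.288 / 62000 m = 1.591e-03 mm/s.
R = 1.591e-03 × 3600 = 5.73 mm/hr.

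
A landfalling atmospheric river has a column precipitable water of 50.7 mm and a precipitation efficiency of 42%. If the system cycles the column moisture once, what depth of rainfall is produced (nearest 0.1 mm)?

Rainfall = ε × PW = 0.42 × 50.7 = 21.3 mm.

rainfall ≈ 21.3 mm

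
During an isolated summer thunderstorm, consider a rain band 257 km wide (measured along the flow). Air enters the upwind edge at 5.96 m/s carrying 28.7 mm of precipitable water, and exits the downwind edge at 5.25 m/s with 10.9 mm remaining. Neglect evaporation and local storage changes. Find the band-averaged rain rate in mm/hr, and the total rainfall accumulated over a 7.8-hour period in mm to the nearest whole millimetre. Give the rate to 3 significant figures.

Column moisture flux per unit crosswind length is F = V × PW.
Inflow: F_in = 5.96 × 28.7 = 171.052 mm·m/s
Outflow: F_out = 5.25 × 10.9 = 57.225 mm·m/s
Steady-state rate R = (F_in − F_out)/L = (171.052 − 57.225) / 257000 m = 4.429e-04 mm/s.
R = 4.429e-04 × 3600 = 1.59 mm/hr.
Over 7.8 h: total = 1.59 × 7.8 = 12.402 ≈ 12 mm.

R ≈ 1.59 mm/hr; total ≈ 12 mm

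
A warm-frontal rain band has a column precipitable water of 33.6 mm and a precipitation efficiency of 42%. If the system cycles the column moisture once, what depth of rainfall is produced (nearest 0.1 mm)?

Rainfall = ε × PW = 0.42 × 33.6 = 14.1 mm.

rainfall ≈ 14.1 mm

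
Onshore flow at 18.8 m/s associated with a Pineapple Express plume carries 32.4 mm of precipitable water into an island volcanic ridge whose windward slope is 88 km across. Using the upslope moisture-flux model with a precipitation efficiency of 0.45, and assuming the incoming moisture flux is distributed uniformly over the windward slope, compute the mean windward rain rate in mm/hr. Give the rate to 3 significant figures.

R ≈ 11.2 mm/hr

Incoming column moisture flux per unit ridge length: F = V × PW = 18.8 × 32.4 = 609.12 mm·m/s.
Spread over the 88 km slope with efficiency ε = 0.45: R = ε·F/W = 0.45 × 609.12 / 88000 m = 3.115e-03 mm/s.
R = 3.115e-03 × 3600 = 11.2 mm/hr.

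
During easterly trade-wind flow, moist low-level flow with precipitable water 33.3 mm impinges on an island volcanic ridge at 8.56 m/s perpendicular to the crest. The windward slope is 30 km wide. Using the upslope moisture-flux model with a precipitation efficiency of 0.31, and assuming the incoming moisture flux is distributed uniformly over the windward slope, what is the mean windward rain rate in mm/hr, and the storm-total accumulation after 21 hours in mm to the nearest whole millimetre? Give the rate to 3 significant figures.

Incoming column moisture flux per unit ridge length: F = V × PW = 8.56 × 33.3 = 285.048 mm·m/s.
Spread over the 30 km slope with efficiency ε = 0.31: R = ε·F/W = 0.31 × 285.048 / 30000 m = 2.945e-03 mm/s.
R = 2.945e-03 × 3600 = 10.6 mm/hr.
Over 21 h: total = 10.6 × 21 = 222.6 ≈ 223 mm.

R ≈ 10.6 mm/hr; total ≈ 223 mm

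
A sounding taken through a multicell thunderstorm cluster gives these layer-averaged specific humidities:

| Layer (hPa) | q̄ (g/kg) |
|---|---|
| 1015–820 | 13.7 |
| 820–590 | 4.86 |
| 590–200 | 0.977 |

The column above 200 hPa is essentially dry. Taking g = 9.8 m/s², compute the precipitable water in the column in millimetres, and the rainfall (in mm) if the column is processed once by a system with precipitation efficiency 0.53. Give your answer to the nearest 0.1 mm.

Precipitable water is the column-integrated vapour mass per unit area: PW = (1/g) Σ q̄ Δp, with q in kg/kg and Δp in Pa (1 kg/m² of water = 1 mm).
Layer 1015–820 hPa: Δp = 195 hPa = 19500 Pa, q̄ = 0.0137 kg/kg → 0.0137 × 19500 / 9.8 = 27.26 mm
Layer 820–590 hPa: Δp = 230 hPa = 23000 Pa, q̄ = 0.00486 kg/kg → 0.00486 × 23000 / 9.8 = 11.41 mm
Layer 590–200 hPa: Δp = 390 hPa = 39000 Pa, q̄ = 0.000977 kg/kg → 0.000977 × 39000 / 9.8 = 3.89 mm
PW = 27.26 + 11.41 + 3.89 = 42.56 ≈ 42.6 mm.
Rainfall = ε × PW = 0.53 × 42.6 = 22.6 mm.

PW ≈ 42.6 mm; rainfall ≈ 22.6 mm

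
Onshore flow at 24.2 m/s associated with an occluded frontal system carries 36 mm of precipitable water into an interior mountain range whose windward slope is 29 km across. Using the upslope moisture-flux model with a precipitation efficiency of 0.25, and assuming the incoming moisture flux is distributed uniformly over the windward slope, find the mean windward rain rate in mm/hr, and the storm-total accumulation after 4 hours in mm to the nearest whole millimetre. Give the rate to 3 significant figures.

Incoming column moisture flux per unit ridge length: F = V × PW = 24.2 × 36 = 871.2 mm·m/s.
Spread over the 29 km slope with efficiency ε = 0.25: R = ε·F/W = 0.25 × 871.2 / 29000 m = 7.510e-03 mm/s.
R = 7.510e-03 × 3600 = 27.0 mm/hr.
Over 4 h: total = 27.0 × 4 = 108 mm.

R ≈ 27.0 mm/hr; total ≈ 108 mm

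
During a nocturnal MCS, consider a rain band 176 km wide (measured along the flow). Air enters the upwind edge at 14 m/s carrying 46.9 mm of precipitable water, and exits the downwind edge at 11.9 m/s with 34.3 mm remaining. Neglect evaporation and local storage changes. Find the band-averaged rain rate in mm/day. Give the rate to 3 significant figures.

R ≈ 122 mm/day

Column moisture flux per unit crosswind length is F = V × PW.
Inflow: F_in = 14 × 46.9 = 656.6 mm·m/s
Outflow: F_out = 11.9 × 34.3 = 408.17 mm·m/s
Steady-state rate R = (F_in − F_out)/L = (656.6 − 408.17) / 176000 m = 1.412e-03 mm/s.
R = 1.412e-03 × 3600 × 24 = 122 mm/day.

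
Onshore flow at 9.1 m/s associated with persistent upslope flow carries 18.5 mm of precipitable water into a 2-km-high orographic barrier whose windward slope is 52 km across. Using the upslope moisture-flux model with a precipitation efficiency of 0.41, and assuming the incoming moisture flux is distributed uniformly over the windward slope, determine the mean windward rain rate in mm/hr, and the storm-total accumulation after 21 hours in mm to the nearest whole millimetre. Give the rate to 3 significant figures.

R ≈ 4.78 mm/hr; total ≈ 100 mm

Incoming column moisture flux per unit ridge length: F = V × PW = 9.1 × 18.5 = 168.35 mm·m/s.
Spread over the 52 km slope with efficiency ε = 0.41: R = ε·F/W = 0.41 × 168.35 / 52000 m = 1.327e-03 mm/s.
R = 1.327e-03 × 3600 = 4.78 mm/hr.
Over 21 h: total = 4.78 × 21 = 100.38 ≈ 100 mm.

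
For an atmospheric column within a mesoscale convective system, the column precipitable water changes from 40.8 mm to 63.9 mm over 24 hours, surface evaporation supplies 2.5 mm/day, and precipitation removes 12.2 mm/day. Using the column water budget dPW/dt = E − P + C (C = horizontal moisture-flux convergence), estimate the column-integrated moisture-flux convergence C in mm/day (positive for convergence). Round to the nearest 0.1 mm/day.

C ≈ 32.8 mm/day

dPW/dt = (63.9 − 40.8) mm / (24/24 day) = +23.100 mm/day.
C = dPW/dt − E + P = (+23.100) − 2.5 + 12.2 = 32.8 mm/day.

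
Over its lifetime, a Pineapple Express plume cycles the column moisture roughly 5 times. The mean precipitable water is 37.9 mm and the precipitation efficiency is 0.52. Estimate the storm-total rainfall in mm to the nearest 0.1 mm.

Each cycle deposits ε × PW = 0.52 × 37.9 = 19.708 mm.
Over 5 cycles: 5 × 19.708 = 98.5 mm.

rainfall ≈ 98.5 mm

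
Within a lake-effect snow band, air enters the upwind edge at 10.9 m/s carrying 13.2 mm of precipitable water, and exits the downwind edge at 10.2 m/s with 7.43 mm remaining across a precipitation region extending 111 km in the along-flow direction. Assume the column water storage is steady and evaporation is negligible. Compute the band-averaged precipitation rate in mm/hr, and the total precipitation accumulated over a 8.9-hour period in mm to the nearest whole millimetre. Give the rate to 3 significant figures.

R ≈ 2.21 mm/hr; total ≈ 20 mm

Column moisture flux per unit crosswind length is F = V × PW.
Inflow: F_in = 10.9 × 13.2 = 143.88 mm·m/s
Outflow: F_out = 10.2 × 7.43 = 75.786 mm·m/s
Steady-state rate R = (F_in − F_out)/L = (143.88 − 75.786) / 111000 m = 6.135e-04 mm/s.
R = 6.135e-04 × 3600 = 2.21 mm/hr.
Over 8.9 h: total = 2.21 × 8.9 = 19.669 ≈ 20 mm.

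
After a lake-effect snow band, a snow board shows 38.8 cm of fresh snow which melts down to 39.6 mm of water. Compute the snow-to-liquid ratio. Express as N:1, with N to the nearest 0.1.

ratio ≈ 9.8

Ratio = snow depth / SWE = 388 mm / 39.6 mm = 9.8, i.e. 9.8:1.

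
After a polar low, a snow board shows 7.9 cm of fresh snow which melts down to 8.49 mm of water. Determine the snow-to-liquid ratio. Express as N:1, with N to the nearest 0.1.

Ratio = snow depth / SWE = 79 mm / 8.49 mm = 9.3, i.e. 9.3:1.

ratio ≈ 9.3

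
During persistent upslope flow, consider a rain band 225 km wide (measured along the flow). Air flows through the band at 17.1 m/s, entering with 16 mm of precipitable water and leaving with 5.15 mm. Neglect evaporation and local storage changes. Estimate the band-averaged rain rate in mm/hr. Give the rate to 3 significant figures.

R ≈ 2.97 mm/hr

Column moisture flux per unit crosswind length is F = V × PW.
Inflow: F_in = 17.1 × 16 = 273.6 mm·m/s
Outflow: F_out = 17.1 × 5.15 = 88.065 mm·m/s
Steady-state rate R = (F_in − F_out)/L = (273.6 − 88.065) / 225000 m = 8.246e-04 mm/s.
R = 8.246e-04 × 3600 = 2.97 mm/hr.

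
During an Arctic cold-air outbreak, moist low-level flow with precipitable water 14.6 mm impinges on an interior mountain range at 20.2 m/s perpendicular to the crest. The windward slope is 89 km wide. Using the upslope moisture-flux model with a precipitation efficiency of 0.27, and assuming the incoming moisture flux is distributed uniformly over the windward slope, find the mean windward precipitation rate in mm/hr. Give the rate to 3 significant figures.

Incoming column moisture flux per unit ridge length: F = V × PW = 20.2 × 14.6 = 294.92 mm·m/s.
Spread over the 89 km slope with efficiency ε = 0.27: R = ε·F/W = 0.27 × 294.92 / 89000 m = 8.947e-04 mm/s.
R = 8.947e-04 × 3600 = 3.22 mm/hr.

R ≈ 3.22 mm/hr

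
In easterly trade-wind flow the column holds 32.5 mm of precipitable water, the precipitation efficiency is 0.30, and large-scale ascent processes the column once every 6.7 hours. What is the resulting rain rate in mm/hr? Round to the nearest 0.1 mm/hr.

Each overturning extracts ε × PW = 0.30 × 32.5 = 9.75 mm.
Rate = ε·PW / τ = 9.75 / 6.7 h = 1.5 mm/hr.

R ≈ 1.5 mm/hr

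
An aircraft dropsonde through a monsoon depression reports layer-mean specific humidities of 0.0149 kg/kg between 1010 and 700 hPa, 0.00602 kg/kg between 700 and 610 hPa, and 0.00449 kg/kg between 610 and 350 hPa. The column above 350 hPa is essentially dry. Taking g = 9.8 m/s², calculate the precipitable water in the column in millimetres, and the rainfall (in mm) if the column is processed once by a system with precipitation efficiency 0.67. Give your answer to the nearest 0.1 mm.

PW ≈ 64.6 mm; rainfall ≈ 43.3 mm

Precipitable water is the column-integrated vapour mass per unit area: PW = (1/g) Σ q̄ Δp, with q in kg/kg and Δp in Pa (1 kg/m² of water = 1 mm).
Layer 1010–700 hPa: Δp = 310 hPa = 31000 Pa, q̄ = 0.0149 kg/kg → 0.0149 × 31000 / 9.8 = 47.13 mm
Layer 700–610 hPa: Δp = 90 hPa = 9000 Pa, q̄ = 0.00602 kg/kg → 0.00602 × 9000 / 9.8 = 5.53 mm
Layer 610–350 hPa: Δp = 260 hPa = 26000 Pa, q̄ = 0.00449 kg/kg → 0.00449 × 26000 / 9.8 = 11.91 mm
PW = 47.13 + 5.53 + 11.91 = 64.57 ≈ 64.6 mm.
Rainfall = ε × PW = 0.67 × 64.6 = 43.3 mm.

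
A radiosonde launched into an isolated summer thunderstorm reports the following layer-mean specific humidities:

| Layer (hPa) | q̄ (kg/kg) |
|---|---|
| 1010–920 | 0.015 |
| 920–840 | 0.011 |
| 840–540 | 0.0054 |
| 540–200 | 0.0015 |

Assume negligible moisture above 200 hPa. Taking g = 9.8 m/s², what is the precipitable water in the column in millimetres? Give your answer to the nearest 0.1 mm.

Precipitable water is the column-integrated vapour mass per unit area: PW = (1/g) Σ q̄ Δp, with q in kg/kg and Δp in Pa (1 kg/m² of water = 1 mm).
Layer 1010–920 hPa: Δp = 90 hPa = 9000 Pa, q̄ = 0.015 kg/kg → 0.015 × 9000 / 9.8 = 13.78 mm
Layer 920–840 hPa: Δp = 80 hPa = 8000 Pa, q̄ = 0.011 kg/kg → 0.011 × 8000 / 9.8 = 8.98 mm
Layer 840–540 hPa: Δp = 300 hPa = 30000 Pa, q̄ = 0.0054 kg/kg → 0.0054 × 30000 / 9.8 = 16.53 mm
Layer 540–200 hPa: Δp = 340 hPa = 34000 Pa, q̄ = 0.0015 kg/kg → 0.0015 × 34000 / 9.8 = 5.20 mm
PW = 13.78 + 8.98 + 16.53 + 5.20 = 44.49 ≈ 44.5 mm.

PW ≈ 44.5 mm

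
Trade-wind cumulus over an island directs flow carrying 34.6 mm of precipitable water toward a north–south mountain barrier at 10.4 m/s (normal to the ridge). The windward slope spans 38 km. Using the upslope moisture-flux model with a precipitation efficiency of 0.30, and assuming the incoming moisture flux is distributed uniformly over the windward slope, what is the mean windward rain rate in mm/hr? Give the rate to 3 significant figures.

R ≈ 10.2 mm/hr

Incoming column moisture flux per unit ridge length: F = V × PW = 10.4 × 34.6 = 359.84 mm·m/s.
Spread over the 38 km slope with efficiency ε = 0.30: R = ε·F/W = 0.30 × 359.84 / 38000 m = 2.841e-03 mm/s.
R = 2.841e-03 × 3600 = 10.2 mm/hr.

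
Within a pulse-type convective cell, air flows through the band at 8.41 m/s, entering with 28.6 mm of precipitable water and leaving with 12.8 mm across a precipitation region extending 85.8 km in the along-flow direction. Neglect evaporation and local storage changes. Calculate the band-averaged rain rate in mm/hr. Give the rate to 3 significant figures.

Column moisture flux per unit crosswind length is F = V × PW.
Inflow: F_in = 8.41 × 28.6 = 240.526 mm·m/s
Outflow: F_out = 8.41 × 12.8 = 107.648 mm·m/s
Steady-state rate R = (F_in − F_out)/L = (240.526 − 107.648) / 85800 m = 1.549e-03 mm/s.
R = 1.549e-03 × 3600 = 5.58 mm/hr.

R ≈ 5.58 mm/hr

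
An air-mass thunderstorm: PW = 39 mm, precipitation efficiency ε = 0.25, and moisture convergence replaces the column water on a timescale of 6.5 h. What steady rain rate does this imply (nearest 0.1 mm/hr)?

Each overturning extracts ε × PW = 0.25 × 39 = 9.75 mm.
Rate = ε·PW / τ = 9.75 / 6.5 h = 1.5 mm/hr.

R ≈ 1.5 mm/hr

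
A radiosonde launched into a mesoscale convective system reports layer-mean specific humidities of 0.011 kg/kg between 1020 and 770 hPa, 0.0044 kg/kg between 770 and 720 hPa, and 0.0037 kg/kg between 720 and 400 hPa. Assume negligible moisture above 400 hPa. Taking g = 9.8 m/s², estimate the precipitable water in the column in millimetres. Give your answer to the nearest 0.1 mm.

Precipitable water is the column-integrated vapour mass per unit area: PW = (1/g) Σ q̄ Δp, with q in kg/kg and Δp in Pa (1 kg/m² of water = 1 mm).
Layer 1020–770 hPa: Δp = 250 hPa = 25000 Pa, q̄ = 0.011 kg/kg → 0.011 × 25000 / 9.8 = 28.06 mm
Layer 770–720 hPa: Δp = 50 hPa = 5000 Pa, q̄ = 0.0044 kg/kg → 0.0044 × 5000 / 9.8 = 2.24 mm
Layer 720–400 hPa: Δp = 320 hPa = 32000 Pa, q̄ = 0.0037 kg/kg → 0.0037 × 32000 / 9.8 = 12.08 mm
PW = 28.06 + 2.24 + 12.08 = 42.38 ≈ 42.4 mm.

PW ≈ 42.4 mm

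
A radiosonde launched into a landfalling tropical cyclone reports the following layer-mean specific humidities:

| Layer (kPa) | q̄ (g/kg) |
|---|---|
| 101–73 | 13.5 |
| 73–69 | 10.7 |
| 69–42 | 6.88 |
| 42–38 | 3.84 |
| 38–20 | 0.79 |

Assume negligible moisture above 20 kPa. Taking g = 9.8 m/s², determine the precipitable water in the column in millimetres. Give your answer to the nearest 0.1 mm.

PW ≈ 64.9 mm

Precipitable water is the column-integrated vapour mass per unit area: PW = (1/g) Σ q̄ Δp, with q in kg/kg and Δp in Pa (1 kg/m² of water = 1 mm).
Layer 101–73 kPa: Δp = 280 hPa = 28000 Pa, q̄ = 0.0135 kg/kg → 0.0135 × 28000 / 9.8 = 38.57 mm
Layer 73–69 kPa: Δp = 40 hPa = 4000 Pa, q̄ = 0.0107 kg/kg → 0.0107 × 4000 / 9.8 = 4.37 mm
Layer 69–42 kPa: Δp = 270 hPa = 27000 Pa, q̄ = 0.00688 kg/kg → 0.00688 × 27000 / 9.8 = 18.96 mm
Layer 42–38 kPa: Δp = 40 hPa = 4000 Pa, q̄ = 0.00384 kg/kg → 0.00384 × 4000 / 9.8 = 1.57 mm
Layer 38–20 kPa: Δp = 180 hPa = 18000 Pa, q̄ = 0.00079 kg/kg → 0.00079 × 18000 / 9.8 = 1.45 mm
PW = 38.57 + 4.37 + 18.96 + 1.57 + 1.45 = 64.92 ≈ 64.9 mm.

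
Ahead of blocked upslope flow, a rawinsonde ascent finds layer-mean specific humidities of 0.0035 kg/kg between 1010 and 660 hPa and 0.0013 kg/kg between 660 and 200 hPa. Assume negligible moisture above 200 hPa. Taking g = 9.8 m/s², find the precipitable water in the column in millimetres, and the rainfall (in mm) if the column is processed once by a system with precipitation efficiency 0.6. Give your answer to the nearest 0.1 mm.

PW ≈ 18.6 mm; rainfall ≈ 11.2 mm

Precipitable water is the column-integrated vapour mass per unit area: PW = (1/g) Σ q̄ Δp, with q in kg/kg and Δp in Pa (1 kg/m² of water = 1 mm).
Layer 1010–660 hPa: Δp = 350 hPa = 35000 Pa, q̄ = 0.0035 kg/kg → 0.0035 × 35000 / 9.8 = 12.50 mm
Layer 660–200 hPa: Δp = 460 hPa = 46000 Pa, q̄ = 0.0013 kg/kg → 0.0013 × 46000 / 9.8 = 6.10 mm
PW = 12.50 + 6.10 = 18.60 ≈ 18.6 mm.
Rainfall = ε × PW = 0.6 × 18.6 = 11.2 mm.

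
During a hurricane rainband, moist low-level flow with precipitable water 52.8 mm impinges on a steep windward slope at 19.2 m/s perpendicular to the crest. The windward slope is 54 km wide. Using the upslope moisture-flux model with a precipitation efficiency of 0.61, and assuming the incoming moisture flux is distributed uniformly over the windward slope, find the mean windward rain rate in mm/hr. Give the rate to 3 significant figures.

R ≈ 41.2 mm/hr

Incoming column moisture flux per unit ridge length: F = V × PW = 19.2 × 52.8 = 1013.76 mm·m/s.
Spread over the 54 km slope with efficiency ε = 0.61: R = ε·F/W = 0.61 × 1013.76 / 54000 m = 1.145e-02 mm/s.
R = 1.145e-02 × 3600 = 41.2 mm/hr.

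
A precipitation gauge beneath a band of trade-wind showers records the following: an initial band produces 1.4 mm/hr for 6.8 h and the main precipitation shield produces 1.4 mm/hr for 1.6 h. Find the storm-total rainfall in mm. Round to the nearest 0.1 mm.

Total = Σ Rᵢ Δtᵢ = 1.4 × 6.8 + 1.4 × 1.6
      = 9.52 + 2.24 = 11.8 mm.

total ≈ 11.8 mm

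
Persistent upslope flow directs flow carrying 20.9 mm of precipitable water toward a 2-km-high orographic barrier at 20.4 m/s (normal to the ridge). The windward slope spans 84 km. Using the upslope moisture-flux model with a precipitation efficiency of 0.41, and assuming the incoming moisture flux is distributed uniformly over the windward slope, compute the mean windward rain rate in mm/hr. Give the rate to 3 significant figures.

Incoming column moisture flux per unit ridge length: F = V × PW = 20.4 × 20.9 = 426.36 mm·m/s.
Spread over the 84 km slope with efficiency ε = 0.41: R = ε·F/W = 0.41 × 426.36 / 84000 m = 2.081e-03 mm/s.
R = 2.081e-03 × 3600 = 7.49 mm/hr.

R ≈ 7.49 mm/hr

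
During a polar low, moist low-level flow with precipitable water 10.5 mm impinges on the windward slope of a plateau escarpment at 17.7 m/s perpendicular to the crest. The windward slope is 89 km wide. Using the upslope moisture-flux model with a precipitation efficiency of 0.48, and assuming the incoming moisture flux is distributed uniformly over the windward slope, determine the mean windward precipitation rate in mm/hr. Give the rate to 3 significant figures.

Incoming column moisture flux per unit ridge length: F = V × PW = 17.7 × 10.5 = 185.85 mm·m/s.
Spread over the 89 km slope with efficiency ε = 0.48: R = ε·F/W = 0.48 × 185.85 / 89000 m = 1.002e-03 mm/s.
R = 1.002e-03 × 3600 = 3.61 mm/hr.

R ≈ 3.61 mm/hr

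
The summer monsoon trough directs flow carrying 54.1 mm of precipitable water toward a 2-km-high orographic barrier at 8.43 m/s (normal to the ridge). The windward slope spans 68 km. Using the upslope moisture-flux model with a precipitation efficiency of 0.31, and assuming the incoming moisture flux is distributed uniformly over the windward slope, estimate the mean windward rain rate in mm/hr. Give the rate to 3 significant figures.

R ≈ 7.48 mm/hr

Incoming column moisture flux per unit ridge length: F = V × PW = 8.43 × 54.1 = 456.063 mm·m/s.
Spread over the 68 km slope with efficiency ε = 0.31: R = ε·F/W = 0.31 × 456.063 / 68000 m = 2.079e-03 mm/s.
R = 2.079e-03 × 3600 = 7.48 mm/hr.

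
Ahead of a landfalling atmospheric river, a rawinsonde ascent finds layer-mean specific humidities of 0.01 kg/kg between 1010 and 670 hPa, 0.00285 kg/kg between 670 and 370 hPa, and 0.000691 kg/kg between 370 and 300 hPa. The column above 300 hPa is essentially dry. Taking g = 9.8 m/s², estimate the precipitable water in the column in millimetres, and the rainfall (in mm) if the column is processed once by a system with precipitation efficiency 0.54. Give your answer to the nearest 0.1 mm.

PW ≈ 43.9 mm; rainfall ≈ 23.7 mm

Precipitable water is the column-integrated vapour mass per unit area: PW = (1/g) Σ q̄ Δp, with q in kg/kg and Δp in Pa (1 kg/m² of water = 1 mm).
Layer 1010–670 hPa: Δp = 340 hPa = 34000 Pa, q̄ = 0.01 kg/kg → 0.01 × 34000 / 9.8 = 34.69 mm
Layer 670–370 hPa: Δp = 300 hPa = 30000 Pa, q̄ = 0.00285 kg/kg → 0.00285 × 30000 / 9.8 = 8.72 mm
Layer 370–300 hPa: Δp = 70 hPa = 7000 Pa, q̄ = 0.000691 kg/kg → 0.000691 × 7000 / 9.8 = 0.49 mm
PW = 34.69 + 8.72 + 0.49 = 43.90 ≈ 43.9 mm.
Rainfall = ε × PW = 0.54 × 43.9 = 23.7 mm.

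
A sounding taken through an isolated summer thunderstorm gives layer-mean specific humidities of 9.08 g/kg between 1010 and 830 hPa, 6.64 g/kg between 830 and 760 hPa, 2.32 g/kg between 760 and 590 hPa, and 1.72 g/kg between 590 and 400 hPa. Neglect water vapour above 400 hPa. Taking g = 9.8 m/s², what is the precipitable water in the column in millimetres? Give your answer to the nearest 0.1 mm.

Precipitable water is the column-integrated vapour mass per unit area: PW = (1/g) Σ q̄ Δp, with q in kg/kg and Δp in Pa (1 kg/m² of water = 1 mm).
Layer 1010–830 hPa: Δp = 180 hPa = 18000 Pa, q̄ = 0.00908 kg/kg → 0.00908 × 18000 / 9.8 = 16.68 mm
Layer 830–760 hPa: Δp = 70 hPa = 7000 Pa, q̄ = 0.00664 kg/kg → 0.00664 × 7000 / 9.8 = 4.74 mm
Layer 760–590 hPa: Δp = 170 hPa = 17000 Pa, q̄ = 0.00232 kg/kg → 0.00232 × 17000 / 9.8 = 4.02 mm
Layer 590–400 hPa: Δp = 190 hPa = 19000 Pa, q̄ = 0.00172 kg/kg → 0.00172 × 19000 / 9.8 = 3.33 mm
PW = 16.68 + 4.74 + 4.02 + 3.33 = 28.77 ≈ 28.8 mm.

PW ≈ 28.8 mm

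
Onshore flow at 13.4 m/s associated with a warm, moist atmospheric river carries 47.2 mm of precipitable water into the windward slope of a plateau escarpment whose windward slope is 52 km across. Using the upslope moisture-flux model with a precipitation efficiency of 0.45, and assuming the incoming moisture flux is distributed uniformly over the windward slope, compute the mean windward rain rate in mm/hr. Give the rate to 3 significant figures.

Incoming column moisture flux per unit ridge length: F = V × PW = 13.4 × 47.2 = 632.48 mm·m/s.
Spread over the 52 km slope with efficiency ε = 0.45: R = ε·F/W = 0.45 × 632.48 / 52000 m = 5.473e-03 mm/s.
R = 5.473e-03 × 3600 = 19.7 mm/hr.

R ≈ 19.7 mm/hr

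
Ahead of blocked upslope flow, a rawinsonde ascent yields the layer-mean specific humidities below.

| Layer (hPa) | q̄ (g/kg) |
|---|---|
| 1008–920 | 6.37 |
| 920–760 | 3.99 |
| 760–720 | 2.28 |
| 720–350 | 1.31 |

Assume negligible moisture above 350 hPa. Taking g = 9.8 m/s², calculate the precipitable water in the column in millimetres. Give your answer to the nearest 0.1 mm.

PW ≈ 18.1 mm

Precipitable water is the column-integrated vapour mass per unit area: PW = (1/g) Σ q̄ Δp, with q in kg/kg and Δp in Pa (1 kg/m² of water = 1 mm).
Layer 1008–920 hPa: Δp = 88 hPa = 8800 Pa, q̄ = 0.00637 kg/kg → 0.00637 × 8800 / 9.8 = 5.72 mm
Layer 920–760 hPa: Δp = 160 hPa = 16000 Pa, q̄ = 0.00399 kg/kg → 0.00399 × 16000 / 9.8 = 6.51 mm
Layer 760–720 hPa: Δp = 40 hPa = 4000 Pa, q̄ = 0.00228 kg/kg → 0.00228 × 4000 / 9.8 = 0.93 mm
Layer 720–350 hPa: Δp = 370 hPa = 37000 Pa, q̄ = 0.00131 kg/kg → 0.00131 × 37000 / 9.8 = 4.95 mm
PW = 5.72 + 6.51 + 0.93 + 4.95 = 18.11 ≈ 18.1 mm.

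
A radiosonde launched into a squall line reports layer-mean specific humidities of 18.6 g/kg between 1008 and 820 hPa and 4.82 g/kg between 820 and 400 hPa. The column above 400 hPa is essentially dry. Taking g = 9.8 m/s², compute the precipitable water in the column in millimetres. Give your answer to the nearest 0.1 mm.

Precipitable water is the column-integrated vapour mass per unit area: PW = (1/g) Σ q̄ Δp, with q in kg/kg and Δp in Pa (1 kg/m² of water = 1 mm).
Layer 1008–820 hPa: Δp = 188 hPa = 18800 Pa, q̄ = 0.0186 kg/kg → 0.0186 × 18800 / 9.8 = 35.68 mm
Layer 820–400 hPa: Δp = 420 hPa = 42000 Pa, q̄ = 0.00482 kg/kg → 0.00482 × 42000 / 9.8 = 20.66 mm
PW = 35.68 + 20.66 = 56.34 ≈ 56.3 mm.

PW ≈ 56.3 mm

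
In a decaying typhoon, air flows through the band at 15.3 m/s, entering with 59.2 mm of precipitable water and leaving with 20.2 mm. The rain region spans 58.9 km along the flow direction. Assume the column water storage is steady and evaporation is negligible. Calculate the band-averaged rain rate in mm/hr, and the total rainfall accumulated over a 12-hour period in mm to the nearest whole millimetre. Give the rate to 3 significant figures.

Column moisture flux per unit crosswind length is F = V × PW.
Inflow: F_in = 15.3 × 59.2 = 905.76 mm·m/s
Outflow: F_out = 15.3 × 20.2 = 309.06 mm·m/s
Steady-state rate R = (F_in − F_out)/L = (905.76 − 309.06) / 58900 m = 1.013e-02 mm/s.
R = 1.013e-02 × 3600 = 36.5 mm/hr.
Over 12 h: total = 36.5 × 12 = 438 mm.

R ≈ 36.5 mm/hr; total ≈ 438 mm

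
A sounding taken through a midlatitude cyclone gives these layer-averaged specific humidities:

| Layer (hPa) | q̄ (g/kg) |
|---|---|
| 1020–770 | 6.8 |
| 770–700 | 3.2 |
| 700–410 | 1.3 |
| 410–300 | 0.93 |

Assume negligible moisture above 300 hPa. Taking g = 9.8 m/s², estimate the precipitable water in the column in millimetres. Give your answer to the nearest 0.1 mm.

PW ≈ 24.5 mm

Precipitable water is the column-integrated vapour mass per unit area: PW = (1/g) Σ q̄ Δp, with q in kg/kg and Δp in Pa (1 kg/m² of water = 1 mm).
Layer 1020–770 hPa: Δp = 250 hPa = 25000 Pa, q̄ = 0.0068 kg/kg → 0.0068 × 25000 / 9.8 = 17.35 mm
Layer 770–700 hPa: Δp = 70 hPa = 7000 Pa, q̄ = 0.0032 kg/kg → 0.0032 × 7000 / 9.8 = 2.29 mm
Layer 700–410 hPa: Δp = 290 hPa = 29000 Pa, q̄ = 0.0013 kg/kg → 0.0013 × 29000 / 9.8 = 3.85 mm
Layer 410–300 hPa: Δp = 110 hPa = 11000 Pa, q̄ = 0.00093 kg/kg → 0.00093 × 11000 / 9.8 = 1.04 mm
PW = 17.35 + 2.29 + 3.85 + 1.04 = 24.53 ≈ 24.5 mm.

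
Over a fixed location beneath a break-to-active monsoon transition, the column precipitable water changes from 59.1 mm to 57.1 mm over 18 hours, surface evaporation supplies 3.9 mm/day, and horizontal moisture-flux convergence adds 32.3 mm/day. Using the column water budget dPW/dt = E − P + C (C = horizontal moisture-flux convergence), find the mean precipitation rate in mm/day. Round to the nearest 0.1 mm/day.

dPW/dt = (57.1 − 59.1) mm / (18/24 day) = -2.667 mm/day.
P = E + C − dPW/dt = 3.9 + (32.3) − (-2.667) = 38.9 mm/day.

P ≈ 38.9 mm/day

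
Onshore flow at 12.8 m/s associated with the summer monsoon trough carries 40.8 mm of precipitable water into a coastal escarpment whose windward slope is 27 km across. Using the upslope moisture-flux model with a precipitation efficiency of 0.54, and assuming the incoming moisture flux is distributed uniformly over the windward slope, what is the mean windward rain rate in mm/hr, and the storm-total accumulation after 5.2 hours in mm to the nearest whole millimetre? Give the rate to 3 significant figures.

R ≈ 37.6 mm/hr; total ≈ 196 mm

Incoming column moisture flux per unit ridge length: F = V × PW = 12.8 × 40.8 = 522.24 mm·m/s.
Spread over the 27 km slope with efficiency ε = 0.54: R = ε·F/W = 0.54 × 522.24 / 27000 m = 1.044e-02 mm/s.
R = 1.044e-02 × 3600 = 37.6 mm/hr.
Over 5.2 h: total = 37.6 × 5.2 = 195.52 ≈ 196 mm.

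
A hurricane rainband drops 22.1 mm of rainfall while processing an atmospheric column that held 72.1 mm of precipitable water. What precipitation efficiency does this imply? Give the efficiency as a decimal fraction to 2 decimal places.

ε = rainfall / PW = 22.1 / 72.1 = 0.31.

ε ≈ 0.31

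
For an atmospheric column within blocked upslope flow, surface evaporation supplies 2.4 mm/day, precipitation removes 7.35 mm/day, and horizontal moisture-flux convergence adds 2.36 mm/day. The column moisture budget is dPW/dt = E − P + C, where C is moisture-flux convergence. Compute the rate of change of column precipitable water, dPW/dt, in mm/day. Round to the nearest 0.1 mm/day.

dPW/dt ≈ -2.6 mm/day

dPW/dt = E − P + C = 2.4 − 7.35 + (2.36) = -2.6 mm/day.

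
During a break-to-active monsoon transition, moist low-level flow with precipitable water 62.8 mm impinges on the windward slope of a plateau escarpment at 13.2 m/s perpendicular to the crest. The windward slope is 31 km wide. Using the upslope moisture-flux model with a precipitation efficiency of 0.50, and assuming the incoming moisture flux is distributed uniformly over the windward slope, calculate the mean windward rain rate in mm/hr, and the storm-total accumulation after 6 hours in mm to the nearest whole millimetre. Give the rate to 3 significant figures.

Incoming column moisture flux per unit ridge length: F = V × PW = 13.2 × 62.8 = 828.96 mm·m/s.
Spread over the 31 km slope with efficiency ε = 0.50: R = ε·F/W = 0.50 × 828.96 / 31000 m = 1.337e-02 mm/s.
R = 1.337e-02 × 3600 = 48.1 mm/hr.
Over 6 h: total = 48.1 × 6 = 288.6 ≈ 289 mm.

R ≈ 48.1 mm/hr; total ≈ 289 mm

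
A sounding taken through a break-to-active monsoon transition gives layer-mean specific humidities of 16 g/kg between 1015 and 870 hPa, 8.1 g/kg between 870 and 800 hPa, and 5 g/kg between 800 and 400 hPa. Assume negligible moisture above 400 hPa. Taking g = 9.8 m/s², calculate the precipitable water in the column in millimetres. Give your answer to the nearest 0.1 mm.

Precipitable water is the column-integrated vapour mass per unit area: PW = (1/g) Σ q̄ Δp, with q in kg/kg and Δp in Pa (1 kg/m² of water = 1 mm).
Layer 1015–870 hPa: Δp = 145 hPa = 14500 Pa, q̄ = 0.016 kg/kg → 0.016 × 14500 / 9.8 = 23.67 mm
Layer 870–800 hPa: Δp = 70 hPa = 7000 Pa, q̄ = 0.0081 kg/kg → 0.0081 × 7000 / 9.8 = 5.79 mm
Layer 800–400 hPa: Δp = 400 hPa = 40000 Pa, q̄ = 0.005 kg/kg → 0.005 × 40000 / 9.8 = 20.41 mm
PW = 23.67 + 5.79 + 20.41 = 49.87 ≈ 49.9 mm.

PW ≈ 49.9 mm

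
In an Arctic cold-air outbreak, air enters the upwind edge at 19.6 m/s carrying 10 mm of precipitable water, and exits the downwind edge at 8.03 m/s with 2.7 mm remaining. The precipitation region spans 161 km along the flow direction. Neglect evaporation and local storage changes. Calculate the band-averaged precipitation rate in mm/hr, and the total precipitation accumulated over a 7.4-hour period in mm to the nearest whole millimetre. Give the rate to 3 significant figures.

Column moisture flux per unit crosswind length is F = V × PW.
Inflow: F_in = 19.6 × 10 = 196 mm·m/s
Outflow: F_out = 8.03 × 2.7 = 21.681 mm·m/s
Steady-state rate R = (F_in − F_out)/L = (196 − 21.681) / 161000 m = 1.083e-03 mm/s.
R = 1.083e-03 × 3600 = 3.90 mm/hr.
Over 7.4 h: total = 3.90 × 7.4 = 28.86 ≈ 29 mm.

R ≈ 3.90 mm/hr; total ≈ 29 mm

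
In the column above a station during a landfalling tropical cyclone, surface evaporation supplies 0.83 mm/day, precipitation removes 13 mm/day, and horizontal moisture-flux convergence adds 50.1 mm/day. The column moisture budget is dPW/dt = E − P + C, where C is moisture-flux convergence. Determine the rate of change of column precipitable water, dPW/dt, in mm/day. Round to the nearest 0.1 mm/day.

dPW/dt ≈ 37.9 mm/day

dPW/dt = E − P + C = 0.83 − 13 + (50.1) = 37.9 mm/day.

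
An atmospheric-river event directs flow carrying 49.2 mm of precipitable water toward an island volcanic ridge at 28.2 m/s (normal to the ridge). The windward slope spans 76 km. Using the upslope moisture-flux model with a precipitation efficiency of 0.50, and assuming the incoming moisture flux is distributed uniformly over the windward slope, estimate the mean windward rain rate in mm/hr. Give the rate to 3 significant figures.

R ≈ 32.9 mm/hr

Incoming column moisture flux per unit ridge length: F = V × PW = 28.2 × 49.2 = 1387.44 mm·m/s.
Spread over the 76 km slope with efficiency ε = 0.50: R = ε·F/W = 0.50 × 1387.44 / 76000 m = 9.128e-03 mm/s.
R = 9.128e-03 × 3600 = 32.9 mm/hr.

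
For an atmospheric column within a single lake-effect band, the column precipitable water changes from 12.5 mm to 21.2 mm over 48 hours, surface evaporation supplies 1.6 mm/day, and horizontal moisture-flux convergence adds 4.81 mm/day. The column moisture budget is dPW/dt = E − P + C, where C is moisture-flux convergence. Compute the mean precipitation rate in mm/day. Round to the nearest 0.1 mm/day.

dPW/dt = (21.2 − 12.5) mm / (48/24 day) = +4.350 mm/day.
P = E + C − dPW/dt = 1.6 + (4.81) − (+4.350) = 2.1 mm/day.

P ≈ 2.1 mm/day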